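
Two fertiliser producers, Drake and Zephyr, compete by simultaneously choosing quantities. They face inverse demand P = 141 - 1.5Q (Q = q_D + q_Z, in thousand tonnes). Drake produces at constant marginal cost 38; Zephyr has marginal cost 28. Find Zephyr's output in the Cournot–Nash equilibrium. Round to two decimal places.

27.33

Drake's profit: π_D = (141 - 1.5Q)q_D - (38q_D). Setting ∂π_D/∂q_D = 0: 103 - 3q_D - (3/2)(q_Z) = 0.
Zephyr's profit: π_Z = (141 - 1.5Q)q_Z - (28q_Z). Setting ∂π_Z/∂q_Z = 0: 113 - 3q_Z - (3/2)(q_D) = 0.
Rearranging gives the reaction functions q_D = (103 - (3/2)q_Z)/3 and q_Z = (113 - (3/2)q_D)/3.
Solving the pair: q_D = 62/3, q_Z = 82/3.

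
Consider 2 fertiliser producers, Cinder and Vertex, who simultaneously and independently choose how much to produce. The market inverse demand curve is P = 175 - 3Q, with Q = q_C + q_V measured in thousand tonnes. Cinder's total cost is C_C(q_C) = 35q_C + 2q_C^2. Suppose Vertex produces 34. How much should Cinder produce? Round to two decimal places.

3.80

With the rival's output fixed at 34, Cinder's profit is π_C = (175 - 3·34 - 3q_C)q_C - (35q_C + 2q_C²) = (73 - 3q_C)q_C - (35q_C + 2q_C²).
∂π_C/∂q_C = 38 - 10q_C = 0, so q_C = 19/5.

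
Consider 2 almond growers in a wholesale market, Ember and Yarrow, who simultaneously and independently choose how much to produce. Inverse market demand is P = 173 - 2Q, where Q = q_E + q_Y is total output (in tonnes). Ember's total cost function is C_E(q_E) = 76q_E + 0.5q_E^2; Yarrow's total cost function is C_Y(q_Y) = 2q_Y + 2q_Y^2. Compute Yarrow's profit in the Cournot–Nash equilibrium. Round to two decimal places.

Ember's profit: π_E = (173 - 2Q)q_E - (76q_E + (1/2)q_E²). Setting ∂π_E/∂q_E = 0: 97 - 5q_E - 2(q_Y) = 0.
Yarrow's profit: π_Y = (173 - 2Q)q_Y - (2q_Y + 2q_Y²). Setting ∂π_Y/∂q_Y = 0: 171 - 8q_Y - 2(q_E) = 0.
Rearranging gives the reaction functions q_E = (97 - 2q_Y)/5 and q_Y = (171 - 2q_E)/8.
Substituting one into the other gives q_E = 217/18 and q_Y = 661/36.
Price P = 173 - 2·(365/12) = 673/6.
Yarrow's profit: (673/6)·(661/36) - 2·(661/36) - 2(661/36)² = 1348.5216.

1348.52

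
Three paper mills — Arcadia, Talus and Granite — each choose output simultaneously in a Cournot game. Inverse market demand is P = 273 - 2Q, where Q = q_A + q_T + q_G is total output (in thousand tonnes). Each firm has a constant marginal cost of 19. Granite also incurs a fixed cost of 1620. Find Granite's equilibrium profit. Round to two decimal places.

396.13

Each firm earns π_i = (273 - 2Q)q_i - 19q_i.
First-order condition (treating rivals' output as given): 254 - 4q_i - 2·Σ_{j≠i} q_j = 0.
By symmetry each firm produces the same amount; substituting Σ_{j≠i} q_j = 2q_i yields q_i = 254/8 = 127/4.
Price P = 273 - 2·(381/4) = 165/2.
Granite's profit: (165/2 - 19)·(127/4) - 1620 = 396.1250.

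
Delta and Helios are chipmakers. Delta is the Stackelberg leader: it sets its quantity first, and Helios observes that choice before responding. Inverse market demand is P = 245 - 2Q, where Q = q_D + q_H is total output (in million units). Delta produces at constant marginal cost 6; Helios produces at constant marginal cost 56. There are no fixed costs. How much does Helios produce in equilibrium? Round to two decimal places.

The follower Helios best-responds to any q_D: π_H = (245 - 2Q)q_H - 56q_H.
∂π_H/∂q_H = 189 - 2q_D - 4q_H = 0 gives the reaction function q_H = (189 - 2q_D)/4.
Delta substitutes q_H(q_D) into its own profit: π_D = q_D(245 - 2q_D - (189 - 2q_D)/2) - 6q_D = (301/2 - q_D)q_D - 6q_D.
Leader FOC: 289/2 - 2q_D = 0, so q_D = 289/4.
Then q_H = (189 - 2·(289/4))/4 = 89/8.

11.13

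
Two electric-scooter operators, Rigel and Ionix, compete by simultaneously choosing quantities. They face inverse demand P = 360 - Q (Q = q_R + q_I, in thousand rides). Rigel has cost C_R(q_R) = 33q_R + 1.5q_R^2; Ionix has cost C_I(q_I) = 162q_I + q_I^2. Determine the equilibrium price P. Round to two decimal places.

266.68

Rigel's profit: π_R = (360 - Q)q_R - (33q_R + (3/2)q_R²). Setting ∂π_R/∂q_R = 0: 327 - 5q_R - (q_I) = 0.
Ionix's profit: π_I = (360 - Q)q_I - (162q_I + q_I²). Setting ∂π_I/∂q_I = 0: 198 - 4q_I - (q_R) = 0.
Best responses: q_R = (327 - q_I)/5, q_I = (198 - q_R)/4.
Solving the pair: q_R = 1110/19, q_I = 663/19.
Total output Q = 1773/19, so price P = 360 - 1773/19 = 266.6842.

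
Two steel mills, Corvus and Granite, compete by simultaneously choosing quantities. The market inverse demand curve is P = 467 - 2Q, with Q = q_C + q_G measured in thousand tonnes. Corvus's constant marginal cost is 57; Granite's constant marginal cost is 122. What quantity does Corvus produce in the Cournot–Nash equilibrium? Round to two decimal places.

79.17

Corvus's profit: π_C = (467 - 2Q)q_C - (57q_C). Setting ∂π_C/∂q_C = 0: 410 - 4q_C - 2(q_G) = 0.
Granite's first-order condition: 345 - 4q_G - 2(q_C) = 0.
So q_C = (410 - 2q_G)/4 and q_G = (345 - 2q_C)/4.
Solving the pair: q_C = 475/6, q_G = 140/3.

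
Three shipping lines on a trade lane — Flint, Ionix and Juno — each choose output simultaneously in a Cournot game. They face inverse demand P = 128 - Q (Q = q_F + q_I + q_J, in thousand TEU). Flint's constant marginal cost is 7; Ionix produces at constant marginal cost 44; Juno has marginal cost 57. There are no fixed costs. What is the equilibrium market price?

59

Flint's profit: π_F = (128 - Q)q_F - (7q_F). Setting ∂π_F/∂q_F = 0: 121 - 2q_F - (q_I + q_J) = 0.
Ionix's profit: π_I = (128 - Q)q_I - (44q_I). Setting ∂π_I/∂q_I = 0: 84 - 2q_I - (q_F + q_J) = 0.
Juno's first-order condition: 71 - 2q_J - (q_F + q_I) = 0.
Summing all 3 equations gives 276 − 4Q = 0, hence Q = 69.
Back-substituting: q_F = (121 − 69) = 52, q_I = (84 − 69) = 15, q_J = (71 − 69) = 2.
Total output Q = 69, so price P = 128 - 69 = 59.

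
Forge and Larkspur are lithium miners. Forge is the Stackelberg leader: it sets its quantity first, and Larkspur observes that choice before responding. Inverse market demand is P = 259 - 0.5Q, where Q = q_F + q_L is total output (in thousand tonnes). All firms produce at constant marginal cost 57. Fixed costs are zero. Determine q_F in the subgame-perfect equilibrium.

202

Solve by backward induction. Given q_F, the follower Larkspur maximises π_L = (259 - (1/2)q_F - (1/2)q_L)q_L - 57q_L.
Setting the follower's marginal profit to zero, 202 - (1/2)q_F - q_L = 0, i.e. q_L = (202 - (1/2)q_F).
The leader anticipates this reaction. Substituting into P = 259 - 0.5Q gives P = 158 - (1/4)q_F, so π_F = (158 - (1/4)q_F)q_F - 57q_F.
Maximising: ∂π_F/∂q_F = 101 - (1/2)q_F = 0, giving q_F = 202.
Then q_L = (202 - (1/2)·202) = 101.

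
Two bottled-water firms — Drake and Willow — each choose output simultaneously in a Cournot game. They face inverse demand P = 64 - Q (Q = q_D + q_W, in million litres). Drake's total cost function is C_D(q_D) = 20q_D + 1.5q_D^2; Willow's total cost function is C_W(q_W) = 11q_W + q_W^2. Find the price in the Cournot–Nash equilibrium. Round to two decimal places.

45.89

Drake's profit: π_D = (64 - Q)q_D - (20q_D + (3/2)q_D²). Setting ∂π_D/∂q_D = 0: 44 - 5q_D - (q_W) = 0.
Willow's profit: π_W = (64 - Q)q_W - (11q_W + q_W²). Setting ∂π_W/∂q_W = 0: 53 - 4q_W - (q_D) = 0.
Best responses: q_D = (44 - q_W)/5, q_W = (53 - q_D)/4.
Solving the pair: q_D = 123/19, q_W = 221/19.
Total output Q = 344/19, so price P = 64 - 344/19 = 872/19.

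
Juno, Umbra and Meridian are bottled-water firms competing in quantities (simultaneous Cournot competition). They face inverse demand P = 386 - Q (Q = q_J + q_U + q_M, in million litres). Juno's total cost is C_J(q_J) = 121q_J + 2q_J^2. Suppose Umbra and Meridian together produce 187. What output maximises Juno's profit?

With rivals' combined output fixed at 187, Juno's profit is π_J = (386 - 187 - q_J)q_J - (121q_J + 2q_J²) = (199 - q_J)q_J - (121q_J + 2q_J²).
∂π_J/∂q_J = 78 - 6q_J = 0, so q_J = 13.

13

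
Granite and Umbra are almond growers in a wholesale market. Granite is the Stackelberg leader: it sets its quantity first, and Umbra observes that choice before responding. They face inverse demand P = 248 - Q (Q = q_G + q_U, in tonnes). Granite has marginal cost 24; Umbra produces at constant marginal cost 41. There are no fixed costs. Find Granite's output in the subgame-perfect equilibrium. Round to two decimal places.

The follower Umbra best-responds to any q_G: π_U = (248 - Q)q_U - 41q_U.
Setting the follower's marginal profit to zero, 207 - q_G - 2q_U = 0, i.e. q_U = (207 - q_G)/2.
Granite substitutes q_U(q_G) into its own profit: π_G = q_G(248 - q_G - (207 - q_G)/2) - 24q_G = (289/2 - (1/2)q_G)q_G - 24q_G.
The leader's first-order condition 241/2 - q_G = 0 yields q_G = 241/2.
Then q_U = (207 - 241/2)/2 = 173/4.

120.50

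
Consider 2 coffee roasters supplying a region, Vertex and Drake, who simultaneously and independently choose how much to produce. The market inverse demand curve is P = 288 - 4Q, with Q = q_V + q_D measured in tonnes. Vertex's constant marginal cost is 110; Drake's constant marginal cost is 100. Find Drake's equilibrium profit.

Vertex's profit: π_V = (288 - 4Q)q_V - (110q_V). Setting ∂π_V/∂q_V = 0: 178 - 8q_V - 4(q_D) = 0.
Drake's profit: π_D = (288 - 4Q)q_D - (100q_D). Setting ∂π_D/∂q_D = 0: 188 - 8q_D - 4(q_V) = 0.
Best responses: q_V = (178 - 4q_D)/8, q_D = (188 - 4q_V)/8.
Solving the pair: q_V = 14, q_D = 33/2.
Price P = 288 - 4·(61/2) = 166.
Drake's profit: (166 - 100)·(33/2) = 1089.

1089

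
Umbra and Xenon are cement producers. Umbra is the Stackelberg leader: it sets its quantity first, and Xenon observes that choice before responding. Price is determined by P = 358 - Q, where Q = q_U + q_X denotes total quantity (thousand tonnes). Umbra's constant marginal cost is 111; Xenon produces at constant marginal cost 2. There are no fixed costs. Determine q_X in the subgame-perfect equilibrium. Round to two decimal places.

143.50

Solve by backward induction. Given q_U, the follower Xenon maximises π_X = (358 - q_U - q_X)q_X - 2q_X.
∂π_X/∂q_X = 356 - q_U - 2q_X = 0 gives the reaction function q_X = (356 - q_U)/2.
Umbra substitutes q_X(q_U) into its own profit: π_U = q_U(358 - q_U - (356 - q_U)/2) - 111q_U = (180 - (1/2)q_U)q_U - 111q_U.
Maximising: ∂π_U/∂q_U = 69 - q_U = 0, giving q_U = 69.
Then q_X = (356 - 69)/2 = 287/2.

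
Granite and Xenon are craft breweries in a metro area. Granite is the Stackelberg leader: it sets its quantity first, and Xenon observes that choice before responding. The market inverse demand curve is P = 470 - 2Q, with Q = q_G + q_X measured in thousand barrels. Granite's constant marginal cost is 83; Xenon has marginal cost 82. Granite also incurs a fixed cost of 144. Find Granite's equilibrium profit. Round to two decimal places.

The follower Xenon best-responds to any q_G: π_X = (470 - 2Q)q_X - 82q_X.
Setting the follower's marginal profit to zero, 388 - 2q_G - 4q_X = 0, i.e. q_X = (388 - 2q_G)/4.
Granite substitutes q_X(q_G) into its own profit: π_G = q_G(470 - 2q_G - (388 - 2q_G)/2) - 83q_G = (276 - q_G)q_G - 83q_G.
Leader FOC: 193 - 2q_G = 0, so q_G = 193/2.
Then q_X = (388 - 2·(193/2))/4 = 195/4.
Price P = 470 - 2·(581/4) = 359/2.
Granite's profit: (359/2 - 83)·(193/2) - 144 = 9168.2500.

9168.25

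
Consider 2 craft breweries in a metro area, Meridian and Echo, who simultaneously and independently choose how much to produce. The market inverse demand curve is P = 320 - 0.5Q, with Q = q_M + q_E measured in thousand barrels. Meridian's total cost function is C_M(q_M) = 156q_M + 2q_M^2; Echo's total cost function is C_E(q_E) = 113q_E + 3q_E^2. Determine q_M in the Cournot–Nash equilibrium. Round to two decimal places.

Meridian's profit: π_M = (320 - 0.5Q)q_M - (156q_M + 2q_M²). Setting ∂π_M/∂q_M = 0: 164 - 5q_M - (1/2)(q_E) = 0.
Echo's profit: π_E = (320 - 0.5Q)q_E - (113q_E + 3q_E²). Setting ∂π_E/∂q_E = 0: 207 - 7q_E - (1/2)(q_M) = 0.
So q_M = (164 - (1/2)q_E)/5 and q_E = (207 - (1/2)q_M)/7.
Solving the pair: q_M = 30.0576, q_E = 27.4245.

30.06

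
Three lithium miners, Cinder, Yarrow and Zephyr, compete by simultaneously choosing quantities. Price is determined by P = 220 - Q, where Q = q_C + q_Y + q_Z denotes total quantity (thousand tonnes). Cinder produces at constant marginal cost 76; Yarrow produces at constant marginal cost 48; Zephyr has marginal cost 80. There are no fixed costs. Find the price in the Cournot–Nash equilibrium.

Cinder's profit: π_C = (220 - Q)q_C - (76q_C). Setting ∂π_C/∂q_C = 0: 144 - 2q_C - (q_Y + q_Z) = 0.
Yarrow's profit: π_Y = (220 - Q)q_Y - (48q_Y). Setting ∂π_Y/∂q_Y = 0: 172 - 2q_Y - (q_C + q_Z) = 0.
Zephyr's profit: π_Z = (220 - Q)q_Z - (80q_Z). Setting ∂π_Z/∂q_Z = 0: 140 - 2q_Z - (q_C + q_Y) = 0.
Adding the 3 conditions: 456 − 2Q − 2Q = 0, i.e. Q = 114.
Back-substituting: q_C = (144 − 114) = 30, q_Y = (172 − 114) = 58, q_Z = (140 − 114) = 26.
Total output Q = 114, so price P = 220 - 114 = 106.

106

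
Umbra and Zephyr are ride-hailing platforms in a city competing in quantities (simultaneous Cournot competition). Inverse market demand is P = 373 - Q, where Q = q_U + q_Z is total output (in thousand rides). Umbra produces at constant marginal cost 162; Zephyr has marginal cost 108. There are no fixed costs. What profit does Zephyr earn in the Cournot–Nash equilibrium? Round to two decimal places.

11306.78

Umbra's profit: π_U = (373 - Q)q_U - (162q_U). Setting ∂π_U/∂q_U = 0: 211 - 2q_U - (q_Z) = 0.
Zephyr's first-order condition: 265 - 2q_Z - (q_U) = 0.
Rearranging gives the reaction functions q_U = (211 - q_Z)/2 and q_Z = (265 - q_U)/2.
Solving the pair: q_U = 157/3, q_Z = 319/3.
Price P = 373 - 476/3 = 643/3.
Zephyr's profit: (643/3 - 108)·(319/3) = 11306.7778.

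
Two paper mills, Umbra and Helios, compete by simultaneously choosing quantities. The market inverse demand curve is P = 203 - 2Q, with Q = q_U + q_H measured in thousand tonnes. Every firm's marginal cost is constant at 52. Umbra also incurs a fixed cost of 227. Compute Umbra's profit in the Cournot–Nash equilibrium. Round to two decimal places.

1039.72

Each firm earns π_i = (203 - 2Q)q_i - 52q_i.
Setting ∂π_i/∂q_i = 0 with rivals' quantities fixed: 151 - 4q_i - 2q_j = 0.
With identical firms every q_j equals q_i, so q_j = q_i and 151 = 6q_i, giving q_i = 151/6.
Price P = 203 - 2·(151/3) = 307/3.
Umbra's profit: (307/3 - 52)·(151/6) - 227 = 1039.7222.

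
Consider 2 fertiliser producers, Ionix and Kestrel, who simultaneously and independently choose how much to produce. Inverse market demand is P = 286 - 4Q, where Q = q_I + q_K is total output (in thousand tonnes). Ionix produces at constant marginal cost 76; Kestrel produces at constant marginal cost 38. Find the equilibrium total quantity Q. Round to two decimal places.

Ionix's profit: π_I = (286 - 4Q)q_I - (76q_I). Setting ∂π_I/∂q_I = 0: 210 - 8q_I - 4(q_K) = 0.
Kestrel's profit: π_K = (286 - 4Q)q_K - (38q_K). Setting ∂π_K/∂q_K = 0: 248 - 8q_K - 4(q_I) = 0.
Best responses: q_I = (210 - 4q_K)/8, q_K = (248 - 4q_I)/8.
Substituting one into the other gives q_I = 43/3 and q_K = 143/6.
Total output Q = 43/3 + 143/6 = 229/6.

38.17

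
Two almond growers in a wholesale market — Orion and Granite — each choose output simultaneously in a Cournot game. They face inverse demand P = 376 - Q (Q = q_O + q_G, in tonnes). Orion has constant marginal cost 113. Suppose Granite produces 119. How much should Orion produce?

With the rival's output fixed at 119, Orion's profit is π_O = (376 - 119 - q_O)q_O - (113q_O) = (257 - q_O)q_O - (113q_O).
∂π_O/∂q_O = 144 - 2q_O = 0, so q_O = 72.

72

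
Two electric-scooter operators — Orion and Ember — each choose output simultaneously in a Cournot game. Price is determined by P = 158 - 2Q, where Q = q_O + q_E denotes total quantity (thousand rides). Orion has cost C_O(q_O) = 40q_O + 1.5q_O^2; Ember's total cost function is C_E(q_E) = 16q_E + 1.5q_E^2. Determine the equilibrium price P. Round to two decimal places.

Orion's profit: π_O = (158 - 2Q)q_O - (40q_O + (3/2)q_O²). Setting ∂π_O/∂q_O = 0: 118 - 7q_O - 2(q_E) = 0.
Ember's first-order condition: 142 - 7q_E - 2(q_O) = 0.
Best responses: q_O = (118 - 2q_E)/7, q_E = (142 - 2q_O)/7.
Substituting one into the other gives q_O = 542/45 and q_E = 758/45.
Total output Q = 260/9, so price P = 158 - 2·(260/9) = 902/9.

100.22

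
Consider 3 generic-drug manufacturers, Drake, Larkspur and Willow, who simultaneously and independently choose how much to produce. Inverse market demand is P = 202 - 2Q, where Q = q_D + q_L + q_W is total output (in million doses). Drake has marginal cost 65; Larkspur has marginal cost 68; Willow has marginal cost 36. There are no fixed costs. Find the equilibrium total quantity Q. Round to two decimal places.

54.63

Drake's profit: π_D = (202 - 2Q)q_D - (65q_D). Setting ∂π_D/∂q_D = 0: 137 - 4q_D - 2(q_L + q_W) = 0.
Larkspur's profit: π_L = (202 - 2Q)q_L - (68q_L). Setting ∂π_L/∂q_L = 0: 134 - 4q_L - 2(q_D + q_W) = 0.
Willow's profit: π_W = (202 - 2Q)q_W - (36q_W). Setting ∂π_W/∂q_W = 0: 166 - 4q_W - 2(q_D + q_L) = 0.
Adding the 3 conditions: 437 − 4Q − 4Q = 0, i.e. Q = 437/8.
Back-substituting: q_D = (137 − 437/4)/2 = 111/8, q_L = (134 − 437/4)/2 = 99/8, q_W = (166 − 437/4)/2 = 227/8.
Total output Q = 111/8 + 99/8 + 227/8 = 437/8.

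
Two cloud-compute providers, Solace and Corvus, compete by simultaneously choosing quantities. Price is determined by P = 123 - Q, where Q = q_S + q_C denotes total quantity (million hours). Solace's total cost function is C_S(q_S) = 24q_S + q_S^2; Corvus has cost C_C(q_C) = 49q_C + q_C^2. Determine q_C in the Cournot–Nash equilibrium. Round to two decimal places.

Solace's profit: π_S = (123 - Q)q_S - (24q_S + q_S²). Setting ∂π_S/∂q_S = 0: 99 - 4q_S - (q_C) = 0.
Corvus's profit: π_C = (123 - Q)q_C - (49q_C + q_C²). Setting ∂π_C/∂q_C = 0: 74 - 4q_C - (q_S) = 0.
Rearranging gives the reaction functions q_S = (99 - q_C)/4 and q_C = (74 - q_S)/4.
Substituting one into the other gives q_S = 322/15 and q_C = 197/15.

13.13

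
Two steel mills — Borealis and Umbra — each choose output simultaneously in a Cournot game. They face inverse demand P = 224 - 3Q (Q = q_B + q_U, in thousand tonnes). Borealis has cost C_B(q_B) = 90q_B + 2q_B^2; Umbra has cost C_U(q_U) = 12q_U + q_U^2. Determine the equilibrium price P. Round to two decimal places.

132.99

Borealis's profit: π_B = (224 - 3Q)q_B - (90q_B + 2q_B²). Setting ∂π_B/∂q_B = 0: 134 - 10q_B - 3(q_U) = 0.
Umbra's profit: π_U = (224 - 3Q)q_U - (12q_U + q_U²). Setting ∂π_U/∂q_U = 0: 212 - 8q_U - 3(q_B) = 0.
Best responses: q_B = (134 - 3q_U)/10, q_U = (212 - 3q_B)/8.
Substituting one into the other gives q_B = 436/71 and q_U = 1718/71.
Total output Q = 30.3380, so price P = 224 - 3·30.3380 = 132.9859.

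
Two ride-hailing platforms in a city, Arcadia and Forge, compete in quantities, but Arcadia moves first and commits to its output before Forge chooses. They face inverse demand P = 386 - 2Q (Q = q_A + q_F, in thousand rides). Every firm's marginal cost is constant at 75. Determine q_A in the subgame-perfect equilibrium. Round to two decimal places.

77.75

The follower Forge best-responds to any q_A: π_F = (386 - 2Q)q_F - 75q_F.
∂π_F/∂q_F = 311 - 2q_A - 4q_F = 0 gives the reaction function q_F = (311 - 2q_A)/4.
Arcadia substitutes q_F(q_A) into its own profit: π_A = q_A(386 - 2q_A - (311 - 2q_A)/2) - 75q_A = (461/2 - q_A)q_A - 75q_A.
Leader FOC: 311/2 - 2q_A = 0, so q_A = 311/4.
Then q_F = (311 - 2·(311/4))/4 = 311/8.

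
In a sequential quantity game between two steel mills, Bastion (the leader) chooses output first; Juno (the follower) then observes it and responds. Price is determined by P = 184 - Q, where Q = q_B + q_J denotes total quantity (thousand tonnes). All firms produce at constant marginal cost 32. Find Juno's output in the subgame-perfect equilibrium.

38

Solve by backward induction. Given q_B, the follower Juno maximises π_J = (184 - q_B - q_J)q_J - 32q_J.
∂π_J/∂q_J = 152 - q_B - 2q_J = 0 gives the reaction function q_J = (152 - q_B)/2.
The leader anticipates this reaction. Substituting into P = 184 - Q gives P = 108 - (1/2)q_B, so π_B = (108 - (1/2)q_B)q_B - 32q_B.
Leader FOC: 76 - q_B = 0, so q_B = 76.
Then q_J = (152 - 76)/2 = 38.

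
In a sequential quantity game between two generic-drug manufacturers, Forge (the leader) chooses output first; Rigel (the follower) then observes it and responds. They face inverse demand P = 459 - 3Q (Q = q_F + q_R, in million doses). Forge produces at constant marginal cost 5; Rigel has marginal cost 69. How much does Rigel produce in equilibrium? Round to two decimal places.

The follower Rigel best-responds to any q_F: π_R = (459 - 3Q)q_R - 69q_R.
Setting the follower's marginal profit to zero, 390 - 3q_F - 6q_R = 0, i.e. q_R = (390 - 3q_F)/6.
The leader anticipates this reaction. Substituting into P = 459 - 3Q gives P = 264 - (3/2)q_F, so π_F = (264 - (3/2)q_F)q_F - 5q_F.
Maximising: ∂π_F/∂q_F = 259 - 3q_F = 0, giving q_F = 259/3.
Then q_R = (390 - 3·(259/3))/6 = 131/6.

21.83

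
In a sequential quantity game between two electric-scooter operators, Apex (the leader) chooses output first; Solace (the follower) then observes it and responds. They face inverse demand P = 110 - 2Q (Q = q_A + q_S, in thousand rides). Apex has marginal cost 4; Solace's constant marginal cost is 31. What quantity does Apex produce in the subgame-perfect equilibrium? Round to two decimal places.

33.25

The follower Solace best-responds to any q_A: π_S = (110 - 2Q)q_S - 31q_S.
Follower FOC: 79 - 2q_A - 4q_S = 0, so q_S(q_A) = (79 - 2q_A)/4.
The leader anticipates this reaction. Substituting into P = 110 - 2Q gives P = 141/2 - q_A, so π_A = (141/2 - q_A)q_A - 4q_A.
Maximising: ∂π_A/∂q_A = 133/2 - 2q_A = 0, giving q_A = 133/4.
Then q_S = (79 - 2·(133/4))/4 = 25/8.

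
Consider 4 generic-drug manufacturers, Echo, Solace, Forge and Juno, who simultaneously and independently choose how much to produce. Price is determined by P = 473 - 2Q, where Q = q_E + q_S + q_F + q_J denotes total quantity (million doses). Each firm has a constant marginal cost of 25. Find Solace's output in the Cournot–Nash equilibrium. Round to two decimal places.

44.80

Each firm earns π_i = (473 - 2Q)q_i - 25q_i.
First-order condition (treating rivals' output as given): 448 - 4q_i - 2·Σ_{j≠i} q_j = 0.
By symmetry each firm produces the same amount; substituting Σ_{j≠i} q_j = 3q_i yields q_i = 448/10 = 224/5.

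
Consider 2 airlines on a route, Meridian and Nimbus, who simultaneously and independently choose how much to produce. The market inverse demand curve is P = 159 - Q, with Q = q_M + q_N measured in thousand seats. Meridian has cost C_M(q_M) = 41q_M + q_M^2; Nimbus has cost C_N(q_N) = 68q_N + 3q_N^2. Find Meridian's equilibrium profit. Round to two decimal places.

Meridian's profit: π_M = (159 - Q)q_M - (41q_M + q_M²). Setting ∂π_M/∂q_M = 0: 118 - 4q_M - (q_N) = 0.
Nimbus's profit: π_N = (159 - Q)q_N - (68q_N + 3q_N²). Setting ∂π_N/∂q_N = 0: 91 - 8q_N - (q_M) = 0.
Best responses: q_M = (118 - q_N)/4, q_N = (91 - q_M)/8.
Substituting one into the other gives q_M = 853/31 and q_N = 246/31.
Price P = 159 - 1099/31 = 123.5484.
Meridian's profit: 123.5484·(853/31) - 41·(853/31) - (853/31)² = 1514.2747.

1514.27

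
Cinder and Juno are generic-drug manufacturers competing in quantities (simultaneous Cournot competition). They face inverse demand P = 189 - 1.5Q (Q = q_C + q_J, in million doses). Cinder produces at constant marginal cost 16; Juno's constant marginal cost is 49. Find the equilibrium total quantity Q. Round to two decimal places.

69.56

Cinder's profit: π_C = (189 - 1.5Q)q_C - (16q_C). Setting ∂π_C/∂q_C = 0: 173 - 3q_C - (3/2)(q_J) = 0.
Juno's first-order condition: 140 - 3q_J - (3/2)(q_C) = 0.
Rearranging gives the reaction functions q_C = (173 - (3/2)q_J)/3 and q_J = (140 - (3/2)q_C)/3.
Solving the pair: q_C = 412/9, q_J = 214/9.
Total output Q = 412/9 + 214/9 = 626/9.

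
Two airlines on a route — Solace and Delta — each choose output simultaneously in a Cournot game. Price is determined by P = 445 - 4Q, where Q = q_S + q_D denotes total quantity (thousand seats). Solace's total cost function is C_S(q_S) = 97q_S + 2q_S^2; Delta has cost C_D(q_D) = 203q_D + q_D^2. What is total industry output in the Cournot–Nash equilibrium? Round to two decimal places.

Solace's profit: π_S = (445 - 4Q)q_S - (97q_S + 2q_S²). Setting ∂π_S/∂q_S = 0: 348 - 12q_S - 4(q_D) = 0.
Delta's profit: π_D = (445 - 4Q)q_D - (203q_D + q_D²). Setting ∂π_D/∂q_D = 0: 242 - 10q_D - 4(q_S) = 0.
Best responses: q_S = (348 - 4q_D)/12, q_D = (242 - 4q_S)/10.
Substituting one into the other gives q_S = 314/13 and q_D = 189/13.
Total output Q = 314/13 + 189/13 = 503/13.

38.69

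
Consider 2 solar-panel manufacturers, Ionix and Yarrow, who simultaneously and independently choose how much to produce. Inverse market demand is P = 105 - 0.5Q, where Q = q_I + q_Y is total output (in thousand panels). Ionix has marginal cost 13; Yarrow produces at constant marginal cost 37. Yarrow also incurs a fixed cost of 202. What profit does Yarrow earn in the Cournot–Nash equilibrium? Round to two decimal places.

228.22

Ionix's profit: π_I = (105 - 0.5Q)q_I - (13q_I). Setting ∂π_I/∂q_I = 0: 92 - q_I - (1/2)(q_Y) = 0.
Yarrow's profit: π_Y = (105 - 0.5Q)q_Y - (37q_Y). Setting ∂π_Y/∂q_Y = 0: 68 - q_Y - (1/2)(q_I) = 0.
So q_I = (92 - (1/2)q_Y) and q_Y = (68 - (1/2)q_I).
Solving the pair: q_I = 232/3, q_Y = 88/3.
Price P = 105 - (1/2)·(320/3) = 155/3.
Yarrow's profit: (155/3 - 37)·(88/3) - 202 = 228.2222.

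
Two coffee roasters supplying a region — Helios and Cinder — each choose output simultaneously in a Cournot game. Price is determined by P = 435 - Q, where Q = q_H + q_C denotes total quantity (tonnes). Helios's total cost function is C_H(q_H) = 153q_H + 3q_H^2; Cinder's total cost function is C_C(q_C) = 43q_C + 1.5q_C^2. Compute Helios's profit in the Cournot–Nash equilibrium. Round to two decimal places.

2725.38

Helios's profit: π_H = (435 - Q)q_H - (153q_H + 3q_H²). Setting ∂π_H/∂q_H = 0: 282 - 8q_H - (q_C) = 0.
Cinder's first-order condition: 392 - 5q_C - (q_H) = 0.
So q_H = (282 - q_C)/8 and q_C = (392 - q_H)/5.
Substituting one into the other gives q_H = 1018/39 and q_C = 73.1795.
Price P = 435 - 99.2821 = 335.7179.
Helios's profit: 335.7179·(1018/39) - 153·(1018/39) - 3(1018/39)² = 2725.3754.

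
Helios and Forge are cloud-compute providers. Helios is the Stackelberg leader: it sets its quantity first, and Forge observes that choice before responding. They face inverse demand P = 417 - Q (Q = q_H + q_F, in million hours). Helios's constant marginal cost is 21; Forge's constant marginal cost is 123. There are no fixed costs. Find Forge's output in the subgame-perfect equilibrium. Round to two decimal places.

The follower Forge best-responds to any q_H: π_F = (417 - Q)q_F - 123q_F.
Setting the follower's marginal profit to zero, 294 - q_H - 2q_F = 0, i.e. q_F = (294 - q_H)/2.
Helios substitutes q_F(q_H) into its own profit: π_H = q_H(417 - q_H - (294 - q_H)/2) - 21q_H = (270 - (1/2)q_H)q_H - 21q_H.
Maximising: ∂π_H/∂q_H = 249 - q_H = 0, giving q_H = 249.
Then q_F = (294 - 249)/2 = 45/2.

22.50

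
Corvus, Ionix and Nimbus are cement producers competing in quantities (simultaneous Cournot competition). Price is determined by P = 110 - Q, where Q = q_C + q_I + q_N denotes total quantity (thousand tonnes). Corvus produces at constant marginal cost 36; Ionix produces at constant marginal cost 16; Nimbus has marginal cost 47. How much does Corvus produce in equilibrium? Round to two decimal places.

16.25

Corvus's profit: π_C = (110 - Q)q_C - (36q_C). Setting ∂π_C/∂q_C = 0: 74 - 2q_C - (q_I + q_N) = 0.
Ionix's profit: π_I = (110 - Q)q_I - (16q_I). Setting ∂π_I/∂q_I = 0: 94 - 2q_I - (q_C + q_N) = 0.
Nimbus's first-order condition: 63 - 2q_N - (q_C + q_I) = 0.
Adding the 3 conditions: 231 − 2Q − 2Q = 0, i.e. Q = 231/4.
Back-substituting: q_C = (74 − 231/4) = 65/4, q_I = (94 − 231/4) = 145/4, q_N = (63 − 231/4) = 21/4.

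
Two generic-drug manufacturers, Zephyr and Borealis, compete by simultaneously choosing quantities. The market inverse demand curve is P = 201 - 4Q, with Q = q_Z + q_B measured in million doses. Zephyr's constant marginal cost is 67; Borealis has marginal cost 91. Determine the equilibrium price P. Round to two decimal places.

119.67

Zephyr's profit: π_Z = (201 - 4Q)q_Z - (67q_Z). Setting ∂π_Z/∂q_Z = 0: 134 - 8q_Z - 4(q_B) = 0.
Borealis's profit: π_B = (201 - 4Q)q_B - (91q_B). Setting ∂π_B/∂q_B = 0: 110 - 8q_B - 4(q_Z) = 0.
Best responses: q_Z = (134 - 4q_B)/8, q_B = (110 - 4q_Z)/8.
Solving the pair: q_Z = 79/6, q_B = 43/6.
Total output Q = 61/3, so price P = 201 - 4·(61/3) = 359/3.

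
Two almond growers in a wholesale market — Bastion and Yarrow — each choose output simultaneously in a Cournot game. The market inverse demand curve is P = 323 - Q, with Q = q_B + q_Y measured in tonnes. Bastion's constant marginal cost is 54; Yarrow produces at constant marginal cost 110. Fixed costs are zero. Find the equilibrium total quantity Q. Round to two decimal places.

160.67

Bastion's profit: π_B = (323 - Q)q_B - (54q_B). Setting ∂π_B/∂q_B = 0: 269 - 2q_B - (q_Y) = 0.
Yarrow's first-order condition: 213 - 2q_Y - (q_B) = 0.
So q_B = (269 - q_Y)/2 and q_Y = (213 - q_B)/2.
Substituting one into the other gives q_B = 325/3 and q_Y = 157/3.
Total output Q = 325/3 + 157/3 = 482/3.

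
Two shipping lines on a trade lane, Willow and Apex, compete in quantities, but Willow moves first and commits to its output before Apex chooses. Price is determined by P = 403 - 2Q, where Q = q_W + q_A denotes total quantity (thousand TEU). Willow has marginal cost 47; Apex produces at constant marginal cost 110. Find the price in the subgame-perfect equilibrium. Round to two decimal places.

151.75

The follower Apex best-responds to any q_W: π_A = (403 - 2Q)q_A - 110q_A.
Follower FOC: 293 - 2q_W - 4q_A = 0, so q_A(q_W) = (293 - 2q_W)/4.
The leader anticipates this reaction. Substituting into P = 403 - 2Q gives P = 513/2 - q_W, so π_W = (513/2 - q_W)q_W - 47q_W.
Maximising: ∂π_W/∂q_W = 419/2 - 2q_W = 0, giving q_W = 419/4.
Then q_A = (293 - 2·(419/4))/4 = 167/8.
Total output Q = 1005/8, so price P = 403 - 2·(1005/8) = 607/4.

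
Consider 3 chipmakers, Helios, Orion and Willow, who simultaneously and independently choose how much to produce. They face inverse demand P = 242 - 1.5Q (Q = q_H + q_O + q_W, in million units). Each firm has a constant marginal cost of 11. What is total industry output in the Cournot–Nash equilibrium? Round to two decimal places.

Each firm earns π_i = (242 - 1.5Q)q_i - 11q_i.
Setting ∂π_i/∂q_i = 0 with rivals' quantities fixed: 231 - 3q_i - (3/2)·Σ_{j≠i} q_j = 0.
By symmetry each firm produces the same amount; substituting Σ_{j≠i} q_j = 2q_i yields q_i = 231/6 = 77/2.
Total output Q = 77/2 + 77/2 + 77/2 = 231/2.

115.50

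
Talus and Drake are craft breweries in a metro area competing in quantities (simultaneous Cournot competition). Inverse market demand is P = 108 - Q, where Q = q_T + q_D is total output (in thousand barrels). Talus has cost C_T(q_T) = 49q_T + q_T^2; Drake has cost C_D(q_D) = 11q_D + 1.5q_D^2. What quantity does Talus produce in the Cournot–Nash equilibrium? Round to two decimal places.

Talus's profit: π_T = (108 - Q)q_T - (49q_T + q_T²). Setting ∂π_T/∂q_T = 0: 59 - 4q_T - (q_D) = 0.
Drake's first-order condition: 97 - 5q_D - (q_T) = 0.
Rearranging gives the reaction functions q_T = (59 - q_D)/4 and q_D = (97 - q_T)/5.
Solving the pair: q_T = 198/19, q_D = 329/19.

10.42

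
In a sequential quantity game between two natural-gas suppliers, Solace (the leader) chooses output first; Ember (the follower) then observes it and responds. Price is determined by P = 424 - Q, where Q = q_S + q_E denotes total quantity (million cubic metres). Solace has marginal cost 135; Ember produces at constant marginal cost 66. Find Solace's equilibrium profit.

The follower Ember best-responds to any q_S: π_E = (424 - Q)q_E - 66q_E.
Setting the follower's marginal profit to zero, 358 - q_S - 2q_E = 0, i.e. q_E = (358 - q_S)/2.
The leader anticipates this reaction. Substituting into P = 424 - Q gives P = 245 - (1/2)q_S, so π_S = (245 - (1/2)q_S)q_S - 135q_S.
The leader's first-order condition 110 - q_S = 0 yields q_S = 110.
Then q_E = (358 - 110)/2 = 124.
Price P = 424 - 234 = 190.
Solace's profit: (190 - 135)·110 = 6050.

6050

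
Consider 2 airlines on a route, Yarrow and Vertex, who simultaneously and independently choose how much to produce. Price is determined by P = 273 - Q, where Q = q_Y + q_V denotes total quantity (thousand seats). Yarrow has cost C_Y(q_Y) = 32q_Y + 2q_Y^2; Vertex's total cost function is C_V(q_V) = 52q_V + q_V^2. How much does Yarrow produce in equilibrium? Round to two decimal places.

32.30

Yarrow's profit: π_Y = (273 - Q)q_Y - (32q_Y + 2q_Y²). Setting ∂π_Y/∂q_Y = 0: 241 - 6q_Y - (q_V) = 0.
Vertex's profit: π_V = (273 - Q)q_V - (52q_V + q_V²). Setting ∂π_V/∂q_V = 0: 221 - 4q_V - (q_Y) = 0.
Best responses: q_Y = (241 - q_V)/6, q_V = (221 - q_Y)/4.
Substituting one into the other gives q_Y = 743/23 and q_V = 1085/23.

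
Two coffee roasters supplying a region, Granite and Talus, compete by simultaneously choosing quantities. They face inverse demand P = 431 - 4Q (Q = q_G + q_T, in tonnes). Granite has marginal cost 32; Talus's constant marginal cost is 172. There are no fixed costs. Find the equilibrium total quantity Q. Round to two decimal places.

54.83

Granite's profit: π_G = (431 - 4Q)q_G - (32q_G). Setting ∂π_G/∂q_G = 0: 399 - 8q_G - 4(q_T) = 0.
Talus's profit: π_T = (431 - 4Q)q_T - (172q_T). Setting ∂π_T/∂q_T = 0: 259 - 8q_T - 4(q_G) = 0.
Rearranging gives the reaction functions q_G = (399 - 4q_T)/8 and q_T = (259 - 4q_G)/8.
Substituting one into the other gives q_G = 539/12 and q_T = 119/12.
Total output Q = 539/12 + 119/12 = 329/6.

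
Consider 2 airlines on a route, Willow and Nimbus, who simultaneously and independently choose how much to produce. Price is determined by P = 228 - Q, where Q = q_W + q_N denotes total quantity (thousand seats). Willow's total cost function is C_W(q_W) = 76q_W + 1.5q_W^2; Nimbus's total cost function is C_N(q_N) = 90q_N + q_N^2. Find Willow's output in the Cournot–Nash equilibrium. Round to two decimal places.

24.74

Willow's profit: π_W = (228 - Q)q_W - (76q_W + (3/2)q_W²). Setting ∂π_W/∂q_W = 0: 152 - 5q_W - (q_N) = 0.
Nimbus's profit: π_N = (228 - Q)q_N - (90q_N + q_N²). Setting ∂π_N/∂q_N = 0: 138 - 4q_N - (q_W) = 0.
Best responses: q_W = (152 - q_N)/5, q_N = (138 - q_W)/4.
Solving the pair: q_W = 470/19, q_N = 538/19.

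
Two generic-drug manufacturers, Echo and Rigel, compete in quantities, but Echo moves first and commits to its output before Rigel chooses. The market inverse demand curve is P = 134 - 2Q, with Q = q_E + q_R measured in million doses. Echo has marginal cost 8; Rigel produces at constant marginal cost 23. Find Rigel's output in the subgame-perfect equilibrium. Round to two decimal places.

10.13

Solve by backward induction. Given q_E, the follower Rigel maximises π_R = (134 - 2q_E - 2q_R)q_R - 23q_R.
Setting the follower's marginal profit to zero, 111 - 2q_E - 4q_R = 0, i.e. q_R = (111 - 2q_E)/4.
Echo substitutes q_R(q_E) into its own profit: π_E = q_E(134 - 2q_E - (111 - 2q_E)/2) - 8q_E = (157/2 - q_E)q_E - 8q_E.
Leader FOC: 141/2 - 2q_E = 0, so q_E = 141/4.
Then q_R = (111 - 2·(141/4))/4 = 81/8.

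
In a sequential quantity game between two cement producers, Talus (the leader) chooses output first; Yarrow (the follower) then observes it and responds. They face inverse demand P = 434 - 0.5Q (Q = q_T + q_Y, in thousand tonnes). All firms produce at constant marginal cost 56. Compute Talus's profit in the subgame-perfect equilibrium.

Solve by backward induction. Given q_T, the follower Yarrow maximises π_Y = (434 - (1/2)q_T - (1/2)q_Y)q_Y - 56q_Y.
∂π_Y/∂q_Y = 378 - (1/2)q_T - q_Y = 0 gives the reaction function q_Y = (378 - (1/2)q_T).
Talus substitutes q_Y(q_T) into its own profit: π_T = q_T(434 - (1/2)q_T - (378 - (1/2)q_T)/2) - 56q_T = (245 - (1/4)q_T)q_T - 56q_T.
Maximising: ∂π_T/∂q_T = 189 - (1/2)q_T = 0, giving q_T = 378.
Then q_Y = (378 - (1/2)·378) = 189.
Price P = 434 - (1/2)·567 = 301/2.
Talus's profit: (301/2 - 56)·378 = 35721.

35721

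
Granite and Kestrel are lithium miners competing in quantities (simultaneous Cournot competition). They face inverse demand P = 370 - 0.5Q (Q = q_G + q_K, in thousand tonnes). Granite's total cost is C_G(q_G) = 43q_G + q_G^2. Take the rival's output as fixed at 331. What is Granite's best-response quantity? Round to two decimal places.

53.83

With the rival's output fixed at 331, Granite's profit is π_G = (370 - (1/2)·331 - (1/2)q_G)q_G - (43q_G + q_G²) = (409/2 - (1/2)q_G)q_G - (43q_G + q_G²).
∂π_G/∂q_G = 323/2 - 3q_G = 0, so q_G = 323/6.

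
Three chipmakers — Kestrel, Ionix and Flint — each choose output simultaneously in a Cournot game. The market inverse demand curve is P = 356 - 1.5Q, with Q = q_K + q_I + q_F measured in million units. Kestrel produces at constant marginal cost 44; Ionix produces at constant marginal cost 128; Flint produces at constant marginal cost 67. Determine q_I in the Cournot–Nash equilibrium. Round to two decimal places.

13.83

Kestrel's profit: π_K = (356 - 1.5Q)q_K - (44q_K). Setting ∂π_K/∂q_K = 0: 312 - 3q_K - (3/2)(q_I + q_F) = 0.
Ionix's profit: π_I = (356 - 1.5Q)q_I - (128q_I). Setting ∂π_I/∂q_I = 0: 228 - 3q_I - (3/2)(q_K + q_F) = 0.
Flint's profit: π_F = (356 - 1.5Q)q_F - (67q_F). Setting ∂π_F/∂q_F = 0: 289 - 3q_F - (3/2)(q_K + q_I) = 0.
Summing all 3 equations gives 829 − 6Q = 0, hence Q = 829/6.
Back-substituting: q_K = (312 − 829/4)/(3/2) = 419/6, q_I = (228 − 829/4)/(3/2) = 83/6, q_F = (289 − 829/4)/(3/2) = 109/2.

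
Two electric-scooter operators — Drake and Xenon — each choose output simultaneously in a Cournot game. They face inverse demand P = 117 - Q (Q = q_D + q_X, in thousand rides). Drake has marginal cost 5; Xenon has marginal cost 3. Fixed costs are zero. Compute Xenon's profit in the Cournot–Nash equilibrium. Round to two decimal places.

Drake's profit: π_D = (117 - Q)q_D - (5q_D). Setting ∂π_D/∂q_D = 0: 112 - 2q_D - (q_X) = 0.
Xenon's first-order condition: 114 - 2q_X - (q_D) = 0.
Rearranging gives the reaction functions q_D = (112 - q_X)/2 and q_X = (114 - q_D)/2.
Substituting one into the other gives q_D = 110/3 and q_X = 116/3.
Price P = 117 - 226/3 = 125/3.
Xenon's profit: (125/3 - 3)·(116/3) = 1495.1111.

1495.11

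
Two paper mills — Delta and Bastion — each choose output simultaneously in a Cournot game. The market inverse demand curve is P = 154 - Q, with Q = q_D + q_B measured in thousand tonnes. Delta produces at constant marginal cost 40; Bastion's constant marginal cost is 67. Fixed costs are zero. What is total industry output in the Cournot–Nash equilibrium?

Delta's profit: π_D = (154 - Q)q_D - (40q_D). Setting ∂π_D/∂q_D = 0: 114 - 2q_D - (q_B) = 0.
Bastion's profit: π_B = (154 - Q)q_B - (67q_B). Setting ∂π_B/∂q_B = 0: 87 - 2q_B - (q_D) = 0.
Best responses: q_D = (114 - q_B)/2, q_B = (87 - q_D)/2.
Solving the pair: q_D = 47, q_B = 20.
Total output Q = 47 + 20 = 67.

67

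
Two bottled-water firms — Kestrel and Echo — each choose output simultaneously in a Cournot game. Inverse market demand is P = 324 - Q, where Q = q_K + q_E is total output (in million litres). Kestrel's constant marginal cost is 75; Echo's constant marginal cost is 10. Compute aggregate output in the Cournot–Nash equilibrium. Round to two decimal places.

Kestrel's profit: π_K = (324 - Q)q_K - (75q_K). Setting ∂π_K/∂q_K = 0: 249 - 2q_K - (q_E) = 0.
Echo's first-order condition: 314 - 2q_E - (q_K) = 0.
So q_K = (249 - q_E)/2 and q_E = (314 - q_K)/2.
Solving the pair: q_K = 184/3, q_E = 379/3.
Total output Q = 184/3 + 379/3 = 563/3.

187.67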